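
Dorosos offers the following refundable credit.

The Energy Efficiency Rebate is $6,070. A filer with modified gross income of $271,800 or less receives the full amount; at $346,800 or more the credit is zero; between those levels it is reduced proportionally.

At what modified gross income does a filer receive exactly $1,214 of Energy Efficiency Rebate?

$1,214 is 1,214/6,070 of the full $6,070, so 4,856/6,070 of the $75,000 range has been used: income = $271,800 + $75,000 × 4,856/6,070 = $331,800.

$331,800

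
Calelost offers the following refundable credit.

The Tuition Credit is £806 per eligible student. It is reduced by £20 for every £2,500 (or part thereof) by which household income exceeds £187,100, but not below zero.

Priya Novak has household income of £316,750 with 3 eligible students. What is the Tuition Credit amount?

£1,378

Tuition Credit: base = 3 × £806 = £2,418. income exceeds £187,100 by £129,650, which is 52 full-or-partial £2,500 increments; reduction = 52 × £20 = £1,040, leaving £1,378.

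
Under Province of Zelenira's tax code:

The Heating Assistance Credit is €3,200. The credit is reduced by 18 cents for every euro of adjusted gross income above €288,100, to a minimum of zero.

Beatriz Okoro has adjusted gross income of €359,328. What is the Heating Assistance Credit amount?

€0

Heating Assistance Credit: 18% of the €71,228 excess over €288,100 is €12,821.04 ≥ base, so the credit is €0.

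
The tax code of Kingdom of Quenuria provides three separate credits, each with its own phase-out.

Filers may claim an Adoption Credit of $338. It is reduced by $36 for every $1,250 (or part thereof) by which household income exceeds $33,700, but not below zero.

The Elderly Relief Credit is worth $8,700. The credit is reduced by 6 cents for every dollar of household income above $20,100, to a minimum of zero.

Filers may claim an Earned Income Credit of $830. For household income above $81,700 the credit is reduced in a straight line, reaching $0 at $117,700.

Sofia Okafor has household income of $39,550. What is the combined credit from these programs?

Adoption Credit: income exceeds $33,700 by $5,850, which is 5 full-or-partial $1,250 increments; reduction = 5 × $36 = $180, leaving $158.
Elderly Relief Credit: 6% of the $19,450 excess over $20,100 is $1,167; credit = $8,700 − $1,167 = $7,533.
Earned Income Credit: $39,550 is at or below the $81,700 threshold, so the full $830 applies.
Total: $158 + $7,533 + $830 = $8,521.

$8,521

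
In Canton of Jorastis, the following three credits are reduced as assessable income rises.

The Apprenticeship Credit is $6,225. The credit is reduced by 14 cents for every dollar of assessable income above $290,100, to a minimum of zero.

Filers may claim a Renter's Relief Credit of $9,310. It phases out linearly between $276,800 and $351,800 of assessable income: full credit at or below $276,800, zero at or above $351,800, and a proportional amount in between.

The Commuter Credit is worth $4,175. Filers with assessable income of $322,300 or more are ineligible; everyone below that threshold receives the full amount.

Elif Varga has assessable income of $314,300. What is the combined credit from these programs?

Apprenticeship Credit: 14% of the $24,200 excess over $290,100 is $3,388; credit = $6,225 − $3,388 = $2,837.
Renter's Relief Credit: $314,300 is $37,500 into a $75,000 phase-out range, leaving 37,500/75,000 of the credit: $9,310 × 37,500/75,000 = $4,655.
Commuter Credit: $314,300 is below the $322,300 cutoff, so the full $4,175 applies.
Total: $2,837 + $4,655 + $4,175 = $11,667.

$11,667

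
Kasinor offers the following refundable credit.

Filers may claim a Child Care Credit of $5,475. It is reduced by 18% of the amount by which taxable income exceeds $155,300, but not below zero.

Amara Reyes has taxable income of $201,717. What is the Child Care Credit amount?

$0

Child Care Credit: 18% of the $46,417 excess over $155,300 is $8,355.06 ≥ base, so the credit is $0.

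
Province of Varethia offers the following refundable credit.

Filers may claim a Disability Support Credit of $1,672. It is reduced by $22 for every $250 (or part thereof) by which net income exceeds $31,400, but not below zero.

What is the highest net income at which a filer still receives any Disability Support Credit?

$50,150

After 75 increments the reduction is 75 × $22 = $1,650, leaving $22; one more increment wipes it out. Increment 75 ends at excess 75 × $250 = $18,750, so the highest qualifying income is $31,400 + $18,750 = $50,150.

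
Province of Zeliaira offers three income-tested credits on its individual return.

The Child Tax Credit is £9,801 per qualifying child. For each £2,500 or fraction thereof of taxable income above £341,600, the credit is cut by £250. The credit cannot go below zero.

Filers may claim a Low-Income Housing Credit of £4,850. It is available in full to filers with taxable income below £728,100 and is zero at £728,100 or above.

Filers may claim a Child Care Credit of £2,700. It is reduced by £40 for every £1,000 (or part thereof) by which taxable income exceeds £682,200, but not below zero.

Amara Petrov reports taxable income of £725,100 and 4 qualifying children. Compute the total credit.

Child Tax Credit: base = 4 × £9,801 = £39,204. income exceeds £341,600 by £383,500, which is 154 full-or-partial £2,500 increments; reduction = 154 × £250 = £38,500, leaving £704.
Low-Income Housing Credit: £725,100 is below the £728,100 cutoff, so the full £4,850 applies.
Child Care Credit: income exceeds £682,200 by £42,900, which is 43 full-or-partial £1,000 increments; reduction = 43 × £40 = £1,720, leaving £980.
Total: £704 + £4,850 + £980 = £6,534.

£6,534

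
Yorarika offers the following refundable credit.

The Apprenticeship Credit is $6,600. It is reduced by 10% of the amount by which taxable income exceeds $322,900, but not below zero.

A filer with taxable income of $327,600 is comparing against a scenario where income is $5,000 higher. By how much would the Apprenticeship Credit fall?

At $327,600 — 10% of the $4,700 excess over $322,900 is $470; credit = $6,600 − $470 = $6,130.
At $332,600 — 10% of the $9,700 excess over $322,900 is $970; credit = $6,600 − $970 = $5,630.
Lost: $6,130 − $5,630 = $500.

$500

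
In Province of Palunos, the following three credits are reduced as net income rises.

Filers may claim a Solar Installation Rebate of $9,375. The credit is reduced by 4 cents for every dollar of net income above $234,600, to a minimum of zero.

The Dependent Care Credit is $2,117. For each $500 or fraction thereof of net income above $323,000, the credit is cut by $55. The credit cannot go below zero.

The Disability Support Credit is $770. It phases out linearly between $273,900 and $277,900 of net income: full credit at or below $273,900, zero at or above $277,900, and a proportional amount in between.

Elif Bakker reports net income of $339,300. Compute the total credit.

$5,489

Solar Installation Rebate: 4% of the $104,700 excess over $234,600 is $4,188; credit = $9,375 − $4,188 = $5,187.
Dependent Care Credit: income exceeds $323,000 by $16,300, which is 33 full-or-partial $500 increments; reduction = 33 × $55 = $1,815, leaving $302.
Disability Support Credit: $339,300 is at or above $277,900, so the credit is $0.
Total: $5,187 + $302 + $0 = $5,489.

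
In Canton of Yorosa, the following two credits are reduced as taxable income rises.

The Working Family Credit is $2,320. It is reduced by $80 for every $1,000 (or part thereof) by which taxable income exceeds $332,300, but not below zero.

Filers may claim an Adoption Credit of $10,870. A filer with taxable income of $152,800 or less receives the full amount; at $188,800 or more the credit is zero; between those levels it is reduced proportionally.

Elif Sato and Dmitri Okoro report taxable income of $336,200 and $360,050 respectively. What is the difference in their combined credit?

$1,920

Elif ($336,200): Working Family Credit: income exceeds $332,300 by $3,900, which is 4 full-or-partial $1,000 increments; reduction = 4 × $80 = $320, leaving $2,000. Adoption Credit: $336,200 is at or above $188,800, so the credit is $0. total $2,000 + $0 = $2,000
Dmitri ($360,050): Working Family Credit: income exceeds $332,300 by $27,750, which is 28 full-or-partial $1,000 increments; reduction = 28 × $80 = $2,240, leaving $80. Adoption Credit: $360,050 is at or above $188,800, so the credit is $0. total $80 + $0 = $80
Difference: |$2,000 − $80| = $1,920.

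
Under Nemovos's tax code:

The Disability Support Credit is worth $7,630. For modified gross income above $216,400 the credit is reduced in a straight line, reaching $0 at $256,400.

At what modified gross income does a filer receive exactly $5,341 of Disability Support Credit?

$228,400

$5,341 is 5,341/7,630 of the full $7,630, so 2,289/7,630 of the $40,000 range has been used: income = $216,400 + $40,000 × 2,289/7,630 = $228,400.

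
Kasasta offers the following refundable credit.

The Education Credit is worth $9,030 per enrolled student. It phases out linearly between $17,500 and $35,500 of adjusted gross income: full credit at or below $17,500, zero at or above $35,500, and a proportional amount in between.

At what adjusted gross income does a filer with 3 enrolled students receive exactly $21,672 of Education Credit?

Full credit = 3 × $9,030 = $27,090.
$21,672 is 21,672/27,090 of the full $27,090, so 5,418/27,090 of the $18,000 range has been used: income = $17,500 + $18,000 × 5,418/27,090 = $21,100.

$21,100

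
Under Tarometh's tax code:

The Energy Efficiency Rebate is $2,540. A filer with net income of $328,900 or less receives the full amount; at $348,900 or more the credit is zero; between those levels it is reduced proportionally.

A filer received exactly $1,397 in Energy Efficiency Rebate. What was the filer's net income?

$337,900

$1,397 is 1,397/2,540 of the full $2,540, so 1,143/2,540 of the $20,000 range has been used: income = $328,900 + $20,000 × 1,143/2,540 = $337,900.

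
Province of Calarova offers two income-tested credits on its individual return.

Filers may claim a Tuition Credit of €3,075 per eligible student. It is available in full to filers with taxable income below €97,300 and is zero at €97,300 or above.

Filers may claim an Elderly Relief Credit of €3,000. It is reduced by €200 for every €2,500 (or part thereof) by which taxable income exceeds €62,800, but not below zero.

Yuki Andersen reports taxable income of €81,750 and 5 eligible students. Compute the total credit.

€16,775

Tuition Credit: base = 5 × €3,075 = €15,375. €81,750 is below the €97,300 cutoff, so the full €15,375 applies.
Elderly Relief Credit: income exceeds €62,800 by €18,950, which is 8 full-or-partial €2,500 increments; reduction = 8 × €200 = €1,600, leaving €1,400.
Total: €15,375 + €1,400 = €16,775.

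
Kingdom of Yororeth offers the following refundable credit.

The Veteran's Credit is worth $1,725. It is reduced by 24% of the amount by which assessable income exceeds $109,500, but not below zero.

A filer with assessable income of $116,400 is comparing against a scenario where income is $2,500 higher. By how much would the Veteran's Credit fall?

$69

At $116,400 — 24% of the $6,900 excess over $109,500 is $1,656; credit = $1,725 − $1,656 = $69.
At $118,900 — 24% of the $9,400 excess over $109,500 is $2,256 ≥ base, so the credit is $0.
Lost: $69 − $0 = $69.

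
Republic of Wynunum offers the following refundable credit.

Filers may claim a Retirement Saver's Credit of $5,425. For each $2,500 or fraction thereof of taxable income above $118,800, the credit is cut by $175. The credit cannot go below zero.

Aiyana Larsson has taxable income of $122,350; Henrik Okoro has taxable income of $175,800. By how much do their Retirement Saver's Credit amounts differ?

$3,675

Aiyana ($122,350): Retirement Saver's Credit: income exceeds $118,800 by $3,550, which is 2 full-or-partial $2,500 increments; reduction = 2 × $175 = $350, leaving $5,075.
Henrik ($175,800): Retirement Saver's Credit: income exceeds $118,800 by $57,000, which is 23 full-or-partial $2,500 increments; reduction = 23 × $175 = $4,025, leaving $1,400.
Difference: |$5,075 − $1,400| = $3,675.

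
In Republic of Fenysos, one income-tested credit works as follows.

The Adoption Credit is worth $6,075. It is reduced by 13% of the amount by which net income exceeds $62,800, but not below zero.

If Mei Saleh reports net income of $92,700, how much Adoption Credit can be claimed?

Adoption Credit: 13% of the $29,900 excess over $62,800 is $3,887; credit = $6,075 − $3,887 = $2,188.

$2,188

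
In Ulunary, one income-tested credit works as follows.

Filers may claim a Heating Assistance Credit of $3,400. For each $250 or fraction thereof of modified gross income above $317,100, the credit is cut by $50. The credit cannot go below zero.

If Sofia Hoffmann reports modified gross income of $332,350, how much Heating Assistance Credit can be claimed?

Heating Assistance Credit: income exceeds $317,100 by $15,250, which is 61 full-or-partial $250 increments; reduction = 61 × $50 = $3,050, leaving $350.

$350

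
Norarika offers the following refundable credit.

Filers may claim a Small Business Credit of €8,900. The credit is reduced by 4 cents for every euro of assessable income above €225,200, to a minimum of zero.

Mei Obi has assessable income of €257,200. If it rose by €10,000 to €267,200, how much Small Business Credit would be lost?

At €257,200 — 4% of the €32,000 excess over €225,200 is €1,280; credit = €8,900 − €1,280 = €7,620.
At €267,200 — 4% of the €42,000 excess over €225,200 is €1,680; credit = €8,900 − €1,680 = €7,220.
Lost: €7,620 − €7,220 = €400.

€400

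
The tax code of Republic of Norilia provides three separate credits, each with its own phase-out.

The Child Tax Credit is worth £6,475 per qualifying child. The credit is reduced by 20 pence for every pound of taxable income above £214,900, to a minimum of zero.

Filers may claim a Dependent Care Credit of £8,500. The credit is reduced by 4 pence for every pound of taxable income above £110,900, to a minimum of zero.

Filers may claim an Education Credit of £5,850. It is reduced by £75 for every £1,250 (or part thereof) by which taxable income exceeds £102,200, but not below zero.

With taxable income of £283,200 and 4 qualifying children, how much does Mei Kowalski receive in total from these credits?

Child Tax Credit: base = 4 × £6,475 = £25,900. 20% of the £68,300 excess over £214,900 is £13,660; credit = £25,900 − £13,660 = £12,240.
Dependent Care Credit: 4% of the £172,300 excess over £110,900 is £6,892; credit = £8,500 − £6,892 = £1,608.
Education Credit: income exceeds £102,200 by £181,000 → 145 increments × £75 = £10,875 ≥ base, so the credit is £0.
Total: £12,240 + £1,608 + £0 = £13,848.

£13,848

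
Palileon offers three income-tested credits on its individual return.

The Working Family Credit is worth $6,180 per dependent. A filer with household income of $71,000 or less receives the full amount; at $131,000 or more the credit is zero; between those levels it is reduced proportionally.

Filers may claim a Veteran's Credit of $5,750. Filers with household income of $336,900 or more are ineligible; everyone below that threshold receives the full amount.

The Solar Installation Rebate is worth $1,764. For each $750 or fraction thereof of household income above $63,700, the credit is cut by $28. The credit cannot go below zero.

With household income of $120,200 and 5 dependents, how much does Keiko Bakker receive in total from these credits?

$11,312

Working Family Credit: base = 5 × $6,180 = $30,900. $120,200 is $49,200 into a $60,000 phase-out range, leaving 10,800/60,000 of the credit: $30,900 × 10,800/60,000 = $5,562.
Veteran's Credit: $120,200 is below the $336,900 cutoff, so the full $5,750 applies.
Solar Installation Rebate: income exceeds $63,700 by $56,500 → 76 increments × $28 = $2,128 ≥ base, so the credit is $0.
Total: $5,562 + $5,750 + $0 = $11,312.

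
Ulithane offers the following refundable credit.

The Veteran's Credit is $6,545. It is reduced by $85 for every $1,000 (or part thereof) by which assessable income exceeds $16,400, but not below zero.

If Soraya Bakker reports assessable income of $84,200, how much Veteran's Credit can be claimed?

$765

Veteran's Credit: income exceeds $16,400 by $67,800, which is 68 full-or-partial $1,000 increments; reduction = 68 × $85 = $5,780, leaving $765.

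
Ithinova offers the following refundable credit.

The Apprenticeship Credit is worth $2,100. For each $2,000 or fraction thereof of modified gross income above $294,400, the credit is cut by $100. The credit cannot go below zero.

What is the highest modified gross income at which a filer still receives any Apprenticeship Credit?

After 20 increments the reduction is 20 × $100 = $2,000, leaving $100; one more increment wipes it out. Increment 20 ends at excess 20 × $2,000 = $40,000, so the highest qualifying income is $294,400 + $40,000 = $334,400.

$334,400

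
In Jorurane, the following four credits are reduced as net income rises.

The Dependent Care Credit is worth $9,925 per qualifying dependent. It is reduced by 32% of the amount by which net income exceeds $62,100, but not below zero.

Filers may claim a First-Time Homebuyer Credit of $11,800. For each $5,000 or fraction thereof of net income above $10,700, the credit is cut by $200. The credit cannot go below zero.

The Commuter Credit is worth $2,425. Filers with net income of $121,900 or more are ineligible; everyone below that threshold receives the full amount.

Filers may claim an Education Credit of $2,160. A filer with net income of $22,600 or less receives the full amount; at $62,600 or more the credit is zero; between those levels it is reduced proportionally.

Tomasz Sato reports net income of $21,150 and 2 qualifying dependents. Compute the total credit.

$35,635

Dependent Care Credit: base = 2 × $9,925 = $19,850. $21,150 is at or below the $62,100 threshold, so the full $19,850 applies.
First-Time Homebuyer Credit: income exceeds $10,700 by $10,450, which is 3 full-or-partial $5,000 increments; reduction = 3 × $200 = $600, leaving $11,200.
Commuter Credit: $21,150 is below the $121,900 cutoff, so the full $2,425 applies.
Education Credit: $21,150 is at or below the $22,600 threshold, so the full $2,160 applies.
Total: $19,850 + $11,200 + $2,425 + $2,160 = $35,635.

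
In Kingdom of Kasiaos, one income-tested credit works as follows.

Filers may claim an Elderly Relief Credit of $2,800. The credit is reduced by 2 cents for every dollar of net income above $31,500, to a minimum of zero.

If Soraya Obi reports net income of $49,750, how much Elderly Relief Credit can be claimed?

$2,435

Elderly Relief Credit: 2% of the $18,250 excess over $31,500 is $365; credit = $2,800 − $365 = $2,435.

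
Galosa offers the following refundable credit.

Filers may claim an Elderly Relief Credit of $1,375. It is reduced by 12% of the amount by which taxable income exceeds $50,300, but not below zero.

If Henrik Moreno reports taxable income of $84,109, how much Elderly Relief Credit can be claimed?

$0

Elderly Relief Credit: 12% of the $33,809 excess over $50,300 is $4,057.08 ≥ base, so the credit is $0.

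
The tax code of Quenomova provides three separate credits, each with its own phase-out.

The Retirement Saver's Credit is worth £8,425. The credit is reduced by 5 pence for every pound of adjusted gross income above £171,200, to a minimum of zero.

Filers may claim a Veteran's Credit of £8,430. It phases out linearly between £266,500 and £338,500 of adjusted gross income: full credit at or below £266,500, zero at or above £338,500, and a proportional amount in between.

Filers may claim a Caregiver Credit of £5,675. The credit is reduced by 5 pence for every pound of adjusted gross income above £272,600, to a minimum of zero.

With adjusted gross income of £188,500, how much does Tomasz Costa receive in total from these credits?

£21,665

Retirement Saver's Credit: 5% of the £17,300 excess over £171,200 is £865; credit = £8,425 − £865 = £7,560.
Veteran's Credit: £188,500 is at or below the £266,500 threshold, so the full £8,430 applies.
Caregiver Credit: £188,500 is at or below the £272,600 threshold, so the full £5,675 applies.
Total: £7,560 + £8,430 + £5,675 = £21,665.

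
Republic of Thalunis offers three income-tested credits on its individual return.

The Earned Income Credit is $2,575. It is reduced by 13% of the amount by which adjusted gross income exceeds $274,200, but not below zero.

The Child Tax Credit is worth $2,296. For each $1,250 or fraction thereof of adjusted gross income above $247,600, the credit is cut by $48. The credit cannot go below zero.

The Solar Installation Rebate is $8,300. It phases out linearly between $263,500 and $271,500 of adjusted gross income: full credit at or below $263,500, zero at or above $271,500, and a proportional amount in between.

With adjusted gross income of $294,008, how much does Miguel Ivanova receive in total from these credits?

$472

Earned Income Credit: 13% of the $19,808 excess over $274,200 is $2,575.04 ≥ base, so the credit is $0.
Child Tax Credit: income exceeds $247,600 by $46,408, which is 38 full-or-partial $1,250 increments; reduction = 38 × $48 = $1,824, leaving $472.
Solar Installation Rebate: $294,008 is at or above $271,500, so the credit is $0.
Total: $0 + $472 + $0 = $472.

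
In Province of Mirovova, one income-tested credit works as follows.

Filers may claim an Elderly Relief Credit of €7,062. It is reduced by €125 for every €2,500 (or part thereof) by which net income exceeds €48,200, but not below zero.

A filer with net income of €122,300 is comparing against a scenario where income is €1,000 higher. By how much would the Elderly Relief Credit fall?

At €122,300 — income exceeds €48,200 by €74,100, which is 30 full-or-partial €2,500 increments; reduction = 30 × €125 = €3,750, leaving €3,312.
At €123,300 — income exceeds €48,200 by €75,100, which is 31 full-or-partial €2,500 increments; reduction = 31 × €125 = €3,875, leaving €3,187.
Lost: €3,312 − €3,187 = €125.

€125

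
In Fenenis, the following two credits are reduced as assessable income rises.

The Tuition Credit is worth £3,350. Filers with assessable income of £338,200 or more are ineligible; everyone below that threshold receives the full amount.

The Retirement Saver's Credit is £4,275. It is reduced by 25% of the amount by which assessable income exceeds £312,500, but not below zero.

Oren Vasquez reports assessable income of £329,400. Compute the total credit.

Tuition Credit: £329,400 is below the £338,200 cutoff, so the full £3,350 applies.
Retirement Saver's Credit: 25% of the £16,900 excess over £312,500 is £4,225; credit = £4,275 − £4,225 = £50.
Total: £3,350 + £50 = £3,400.

£3,400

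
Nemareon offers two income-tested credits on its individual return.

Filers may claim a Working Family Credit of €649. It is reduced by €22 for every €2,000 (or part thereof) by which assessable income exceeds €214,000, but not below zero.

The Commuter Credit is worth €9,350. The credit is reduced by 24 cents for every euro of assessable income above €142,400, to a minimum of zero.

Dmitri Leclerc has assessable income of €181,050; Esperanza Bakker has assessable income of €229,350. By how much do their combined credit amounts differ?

Dmitri (€181,050): Working Family Credit: €181,050 is at or below the €214,000 threshold, so the full €649 applies. Commuter Credit: 24% of the €38,650 excess over €142,400 is €9,276; credit = €9,350 − €9,276 = €74. total €649 + €74 = €723
Esperanza (€229,350): Working Family Credit: income exceeds €214,000 by €15,350, which is 8 full-or-partial €2,000 increments; reduction = 8 × €22 = €176, leaving €473. Commuter Credit: 24% of the €86,950 excess over €142,400 is €20,868 ≥ base, so the credit is €0. total €473 + €0 = €473
Difference: |€723 − €473| = €250.

€250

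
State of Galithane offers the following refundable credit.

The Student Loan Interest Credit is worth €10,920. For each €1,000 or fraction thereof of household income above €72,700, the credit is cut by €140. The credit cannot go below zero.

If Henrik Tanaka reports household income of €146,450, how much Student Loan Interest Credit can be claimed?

Student Loan Interest Credit: income exceeds €72,700 by €73,750, which is 74 full-or-partial €1,000 increments; reduction = 74 × €140 = €10,360, leaving €560.

€560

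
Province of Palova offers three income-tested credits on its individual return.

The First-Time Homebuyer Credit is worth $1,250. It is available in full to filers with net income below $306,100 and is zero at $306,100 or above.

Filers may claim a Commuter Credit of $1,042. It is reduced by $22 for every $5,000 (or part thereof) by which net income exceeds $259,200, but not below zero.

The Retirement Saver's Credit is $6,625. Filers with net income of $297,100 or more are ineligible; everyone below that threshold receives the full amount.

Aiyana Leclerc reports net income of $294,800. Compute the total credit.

First-Time Homebuyer Credit: $294,800 is below the $306,100 cutoff, so the full $1,250 applies.
Commuter Credit: income exceeds $259,200 by $35,600, which is 8 full-or-partial $5,000 increments; reduction = 8 × $22 = $176, leaving $866.
Retirement Saver's Credit: $294,800 is below the $297,100 cutoff, so the full $6,625 applies.
Total: $1,250 + $866 + $6,625 = $8,741.

$8,741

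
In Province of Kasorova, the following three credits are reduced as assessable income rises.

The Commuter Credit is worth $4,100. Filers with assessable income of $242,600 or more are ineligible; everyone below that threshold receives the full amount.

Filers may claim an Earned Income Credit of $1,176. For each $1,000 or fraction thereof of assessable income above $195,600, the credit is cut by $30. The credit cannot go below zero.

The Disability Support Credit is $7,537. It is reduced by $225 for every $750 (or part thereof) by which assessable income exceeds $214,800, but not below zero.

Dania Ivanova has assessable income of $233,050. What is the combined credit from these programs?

$6,048

Commuter Credit: $233,050 is below the $242,600 cutoff, so the full $4,100 applies.
Earned Income Credit: income exceeds $195,600 by $37,450, which is 38 full-or-partial $1,000 increments; reduction = 38 × $30 = $1,140, leaving $36.
Disability Support Credit: income exceeds $214,800 by $18,250, which is 25 full-or-partial $750 increments; reduction = 25 × $225 = $5,625, leaving $1,912.
Total: $4,100 + $36 + $1,912 = $6,048.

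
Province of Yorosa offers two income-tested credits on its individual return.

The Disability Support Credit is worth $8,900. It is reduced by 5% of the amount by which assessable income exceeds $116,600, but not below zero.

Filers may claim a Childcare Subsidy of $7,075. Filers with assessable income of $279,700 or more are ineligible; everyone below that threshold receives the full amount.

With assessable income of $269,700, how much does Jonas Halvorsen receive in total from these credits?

$8,320

Disability Support Credit: 5% of the $153,100 excess over $116,600 is $7,655; credit = $8,900 − $7,655 = $1,245.
Childcare Subsidy: $269,700 is below the $279,700 cutoff, so the full $7,075 applies.
Total: $1,245 + $7,075 = $8,320.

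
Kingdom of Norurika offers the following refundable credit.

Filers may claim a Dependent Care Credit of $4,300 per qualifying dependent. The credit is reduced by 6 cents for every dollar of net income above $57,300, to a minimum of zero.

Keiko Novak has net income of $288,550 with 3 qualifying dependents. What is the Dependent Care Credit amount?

$0

Dependent Care Credit: base = 3 × $4,300 = $12,900. 6% of the $231,250 excess over $57,300 is $13,875 ≥ base, so the credit is $0.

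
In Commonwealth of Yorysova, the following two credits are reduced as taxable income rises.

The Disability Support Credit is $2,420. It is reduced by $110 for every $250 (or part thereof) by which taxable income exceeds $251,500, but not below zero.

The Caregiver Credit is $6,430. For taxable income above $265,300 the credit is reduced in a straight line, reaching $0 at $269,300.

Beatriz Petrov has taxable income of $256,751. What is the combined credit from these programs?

$6,430

Disability Support Credit: income exceeds $251,500 by $5,251 → 22 increments × $110 = $2,420 ≥ base, so the credit is $0.
Caregiver Credit: $256,751 is at or below the $265,300 threshold, so the full $6,430 applies.
Total: $0 + $6,430 = $6,430.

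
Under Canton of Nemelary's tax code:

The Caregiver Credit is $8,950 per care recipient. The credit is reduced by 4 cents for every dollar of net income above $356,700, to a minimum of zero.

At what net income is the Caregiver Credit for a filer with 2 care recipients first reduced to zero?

Full credit = 2 × $8,950 = $17,900.
The credit falls by 4% of each dollar above $356,700, so it reaches zero when the excess is $17,900 / 4% = $447,500: income = $356,700 + $447,500 = $804,200.

$804,200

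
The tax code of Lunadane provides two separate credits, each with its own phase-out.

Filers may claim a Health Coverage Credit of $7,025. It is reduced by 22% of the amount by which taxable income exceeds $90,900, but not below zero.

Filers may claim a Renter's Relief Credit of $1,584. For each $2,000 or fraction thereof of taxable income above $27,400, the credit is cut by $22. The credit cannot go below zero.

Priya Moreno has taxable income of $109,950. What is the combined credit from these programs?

Health Coverage Credit: 22% of the $19,050 excess over $90,900 is $4,191; credit = $7,025 − $4,191 = $2,834.
Renter's Relief Credit: income exceeds $27,400 by $82,550, which is 42 full-or-partial $2,000 increments; reduction = 42 × $22 = $924, leaving $660.
Total: $2,834 + $660 = $3,494.

$3,494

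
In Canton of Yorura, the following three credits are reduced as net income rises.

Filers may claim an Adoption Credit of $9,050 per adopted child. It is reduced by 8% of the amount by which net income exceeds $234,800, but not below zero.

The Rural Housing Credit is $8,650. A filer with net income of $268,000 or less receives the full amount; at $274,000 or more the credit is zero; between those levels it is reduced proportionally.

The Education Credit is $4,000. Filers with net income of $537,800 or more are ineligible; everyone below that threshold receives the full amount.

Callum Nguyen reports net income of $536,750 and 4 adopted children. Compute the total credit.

Adoption Credit: base = 4 × $9,050 = $36,200. 8% of the $301,950 excess over $234,800 is $24,156; credit = $36,200 − $24,156 = $12,044.
Rural Housing Credit: $536,750 is at or above $274,000, so the credit is $0.
Education Credit: $536,750 is below the $537,800 cutoff, so the full $4,000 applies.
Total: $12,044 + $0 + $4,000 = $16,044.

$16,044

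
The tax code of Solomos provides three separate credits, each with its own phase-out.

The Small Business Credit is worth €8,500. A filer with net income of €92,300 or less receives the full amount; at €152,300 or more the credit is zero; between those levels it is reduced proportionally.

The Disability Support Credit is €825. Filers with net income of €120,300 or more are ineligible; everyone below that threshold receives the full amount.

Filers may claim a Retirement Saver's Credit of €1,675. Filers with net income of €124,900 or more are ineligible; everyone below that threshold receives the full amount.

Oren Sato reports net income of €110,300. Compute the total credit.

Small Business Credit: €110,300 is €18,000 into a €60,000 phase-out range, leaving 42,000/60,000 of the credit: €8,500 × 42,000/60,000 = €5,950.
Disability Support Credit: €110,300 is below the €120,300 cutoff, so the full €825 applies.
Retirement Saver's Credit: €110,300 is below the €124,900 cutoff, so the full €1,675 applies.
Total: €5,950 + €825 + €1,675 = €8,450.

€8,450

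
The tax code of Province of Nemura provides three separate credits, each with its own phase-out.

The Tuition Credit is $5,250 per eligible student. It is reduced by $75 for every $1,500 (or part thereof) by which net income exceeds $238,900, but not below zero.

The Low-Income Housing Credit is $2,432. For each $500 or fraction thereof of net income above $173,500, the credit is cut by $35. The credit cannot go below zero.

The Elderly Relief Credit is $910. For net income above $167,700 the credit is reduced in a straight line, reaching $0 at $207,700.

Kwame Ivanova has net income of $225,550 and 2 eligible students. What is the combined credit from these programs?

$10,500

Tuition Credit: base = 2 × $5,250 = $10,500. $225,550 is at or below the $238,900 threshold, so the full $10,500 applies.
Low-Income Housing Credit: income exceeds $173,500 by $52,050 → 105 increments × $35 = $3,675 ≥ base, so the credit is $0.
Elderly Relief Credit: $225,550 is at or above $207,700, so the credit is $0.
Total: $10,500 + $0 + $0 = $10,500.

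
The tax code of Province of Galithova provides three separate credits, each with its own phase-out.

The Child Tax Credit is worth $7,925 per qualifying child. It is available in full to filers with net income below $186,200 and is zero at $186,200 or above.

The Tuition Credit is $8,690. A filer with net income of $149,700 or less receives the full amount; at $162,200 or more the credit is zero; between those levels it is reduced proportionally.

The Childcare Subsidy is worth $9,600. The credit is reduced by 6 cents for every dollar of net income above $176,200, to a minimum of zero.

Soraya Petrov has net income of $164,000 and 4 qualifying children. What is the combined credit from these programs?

$41,300

Child Tax Credit: base = 4 × $7,925 = $31,700. $164,000 is below the $186,200 cutoff, so the full $31,700 applies.
Tuition Credit: $164,000 is at or above $162,200, so the credit is $0.
Childcare Subsidy: $164,000 is at or below the $176,200 threshold, so the full $9,600 applies.
Total: $31,700 + $0 + $9,600 = $41,300.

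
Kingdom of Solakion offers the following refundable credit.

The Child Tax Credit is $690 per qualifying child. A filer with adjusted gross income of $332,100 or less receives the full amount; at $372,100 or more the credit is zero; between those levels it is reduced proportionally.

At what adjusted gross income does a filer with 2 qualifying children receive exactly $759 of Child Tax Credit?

Full credit = 2 × $690 = $1,380.
$759 is 759/1,380 of the full $1,380, so 621/1,380 of the $40,000 range has been used: income = $332,100 + $40,000 × 621/1,380 = $350,100.

$350,100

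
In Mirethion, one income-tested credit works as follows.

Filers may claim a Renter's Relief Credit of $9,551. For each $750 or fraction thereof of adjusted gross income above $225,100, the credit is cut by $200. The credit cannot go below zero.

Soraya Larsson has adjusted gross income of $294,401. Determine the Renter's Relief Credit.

Renter's Relief Credit: income exceeds $225,100 by $69,301 → 93 increments × $200 = $18,600 ≥ base, so the credit is $0.

$0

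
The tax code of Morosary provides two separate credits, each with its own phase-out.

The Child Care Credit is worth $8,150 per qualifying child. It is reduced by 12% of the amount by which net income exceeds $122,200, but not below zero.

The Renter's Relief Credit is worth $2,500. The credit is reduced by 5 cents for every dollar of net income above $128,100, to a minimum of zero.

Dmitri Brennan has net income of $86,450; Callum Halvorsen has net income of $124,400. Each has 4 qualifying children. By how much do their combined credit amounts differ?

$264

Dmitri ($86,450): Child Care Credit: base = 4 × $8,150 = $32,600. $86,450 is at or below the $122,200 threshold, so the full $32,600 applies. Renter's Relief Credit: $86,450 is at or below the $128,100 threshold, so the full $2,500 applies. total $32,600 + $2,500 = $35,100
Callum ($124,400): Child Care Credit: base = 4 × $8,150 = $32,600. 12% of the $2,200 excess over $122,200 is $264; credit = $32,600 − $264 = $32,336. Renter's Relief Credit: $124,400 is at or below the $128,100 threshold, so the full $2,500 applies. total $32,336 + $2,500 = $34,836
Difference: |$35,100 − $34,836| = $264.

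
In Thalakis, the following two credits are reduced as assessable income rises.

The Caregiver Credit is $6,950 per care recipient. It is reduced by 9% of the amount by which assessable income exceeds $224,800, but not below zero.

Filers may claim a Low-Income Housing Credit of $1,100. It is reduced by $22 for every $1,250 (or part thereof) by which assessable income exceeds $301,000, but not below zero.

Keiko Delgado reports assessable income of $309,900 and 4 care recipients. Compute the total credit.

$21,065

Caregiver Credit: base = 4 × $6,950 = $27,800. 9% of the $85,100 excess over $224,800 is $7,659; credit = $27,800 − $7,659 = $20,141.
Low-Income Housing Credit: income exceeds $301,000 by $8,900, which is 8 full-or-partial $1,250 increments; reduction = 8 × $22 = $176, leaving $924.
Total: $20,141 + $924 = $21,065.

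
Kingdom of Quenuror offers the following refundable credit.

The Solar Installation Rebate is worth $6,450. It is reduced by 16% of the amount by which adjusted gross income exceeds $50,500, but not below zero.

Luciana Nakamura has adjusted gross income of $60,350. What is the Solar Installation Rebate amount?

$4,874

Solar Installation Rebate: 16% of the $9,850 excess over $50,500 is $1,576; credit = $6,450 − $1,576 = $4,874.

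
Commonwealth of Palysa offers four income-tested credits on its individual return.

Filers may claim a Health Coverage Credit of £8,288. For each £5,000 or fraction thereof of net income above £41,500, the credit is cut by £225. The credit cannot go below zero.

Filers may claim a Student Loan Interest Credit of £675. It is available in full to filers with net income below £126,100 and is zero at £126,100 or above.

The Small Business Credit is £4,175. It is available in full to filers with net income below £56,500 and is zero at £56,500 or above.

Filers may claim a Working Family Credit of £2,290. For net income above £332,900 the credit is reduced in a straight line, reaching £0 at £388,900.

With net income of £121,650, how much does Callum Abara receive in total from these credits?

Health Coverage Credit: income exceeds £41,500 by £80,150, which is 17 full-or-partial £5,000 increments; reduction = 17 × £225 = £3,825, leaving £4,463.
Student Loan Interest Credit: £121,650 is below the £126,100 cutoff, so the full £675 applies.
Small Business Credit: £121,650 meets or exceeds the £56,500 cutoff, so the credit is £0.
Working Family Credit: £121,650 is at or below the £332,900 threshold, so the full £2,290 applies.
Total: £4,463 + £675 + £0 + £2,290 = £7,428.

£7,428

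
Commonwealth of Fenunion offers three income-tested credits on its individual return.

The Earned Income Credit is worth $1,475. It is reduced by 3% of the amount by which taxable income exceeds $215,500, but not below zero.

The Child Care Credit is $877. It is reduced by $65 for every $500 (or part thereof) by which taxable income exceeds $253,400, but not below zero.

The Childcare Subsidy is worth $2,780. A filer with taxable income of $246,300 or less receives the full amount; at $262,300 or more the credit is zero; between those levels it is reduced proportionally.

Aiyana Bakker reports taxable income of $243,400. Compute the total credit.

Earned Income Credit: 3% of the $27,900 excess over $215,500 is $837; credit = $1,475 − $837 = $638.
Child Care Credit: $243,400 is at or below the $253,400 threshold, so the full $877 applies.
Childcare Subsidy: $243,400 is at or below the $246,300 threshold, so the full $2,780 applies.
Total: $638 + $877 + $2,780 = $4,295.

$4,295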